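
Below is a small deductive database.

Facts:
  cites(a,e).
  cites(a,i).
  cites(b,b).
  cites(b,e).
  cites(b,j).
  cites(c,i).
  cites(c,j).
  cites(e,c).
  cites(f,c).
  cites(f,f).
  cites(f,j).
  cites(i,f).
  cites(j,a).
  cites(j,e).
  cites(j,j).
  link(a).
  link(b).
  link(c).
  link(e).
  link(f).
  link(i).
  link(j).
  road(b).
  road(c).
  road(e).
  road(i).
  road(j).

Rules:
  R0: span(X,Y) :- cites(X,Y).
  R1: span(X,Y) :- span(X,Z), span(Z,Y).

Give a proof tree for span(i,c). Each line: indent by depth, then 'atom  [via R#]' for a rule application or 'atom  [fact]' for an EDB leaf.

round 1: derive span(a,e) via R0 from cites(a,e)
round 1: derive span(a,i) via R0 from cites(a,i)
round 1: derive span(b,b) via R0 from cites(b,b)
round 1: derive span(b,e) via R0 from cites(b,e)
round 1: derive span(b,j) via R0 from cites(b,j)
round 1: derive span(c,i) via R0 from cites(c,i)
round 1: derive span(c,j) via R0 from cites(c,j)
round 1: derive span(e,c) via R0 from cites(e,c)
round 1: derive span(f,c) via R0 from cites(f,c)
round 1: derive span(f,f) via R0 from cites(f,f)
round 1: derive span(f,j) via R0 from cites(f,j)
round 1: derive span(i,f) via R0 from cites(i,f)
round 1: derive span(j,a) via R0 from cites(j,a)
round 1: derive span(j,e) via R0 from cites(j,e)
round 1: derive span(j,j) via R0 from cites(j,j)
round 2: derive span(a,c) via R1 from span(a,e), span(e,c)
round 2: derive span(a,f) via R1 from span(a,i), span(i,f)
round 2: derive span(b,a) via R1 from span(b,j), span(j,a)
round 2: derive span(b,c) via R1 from span(b,e), span(e,c)
round 2: derive span(c,a) via R1 from span(c,j), span(j,a)
round 2: derive span(c,e) via R1 from span(c,j), span(j,e)
round 2: derive span(c,f) via R1 from span(c,i), span(i,f)
round 2: derive span(e,i) via R1 from span(e,c), span(c,i)
round 2: derive span(e,j) via R1 from span(e,c), span(c,j)
round 2: derive span(f,a) via R1 from span(f,j), span(j,a)
round 2: derive span(f,e) via R1 from span(f,j), span(j,e)
round 2: derive span(f,i) via R1 from span(f,c), span(c,i)
round 2: derive span(i,c) via R1 from span(i,f), span(f,c)
round 2: derive span(i,j) via R1 from span(i,f), span(f,j)
round 2: derive span(j,c) via R1 from span(j,e), span(e,c)
round 2: derive span(j,i) via R1 from span(j,a), span(a,i)
round 3: derive span(a,a) via R1 from span(a,c), span(c,a)
round 3: derive span(a,j) via R1 from span(a,c), span(c,j)
round 3: derive span(b,f) via R1 from span(b,a), span(a,f)
round 3: derive span(b,i) via R1 from span(b,a), span(a,i)
round 3: derive span(c,c) via R1 from span(c,a), span(a,c)
round 3: derive span(e,a) via R1 from span(e,c), span(c,a)
round 3: derive span(e,e) via R1 from span(e,c), span(c,e)
round 3: derive span(e,f) via R1 from span(e,c), span(c,f)
round 3: derive span(i,a) via R1 from span(i,c), span(c,a)
round 3: derive span(i,e) via R1 from span(i,c), span(c,e)
round 3: derive span(i,i) via R1 from span(i,c), span(c,i)
round 3: derive span(j,f) via R1 from span(j,a), span(a,f)

span(i,c)  [via R1]
  span(i,f)  [via R0]
    cites(i,f)  [fact]
  span(f,c)  [via R0]
    cites(f,c)  [fact]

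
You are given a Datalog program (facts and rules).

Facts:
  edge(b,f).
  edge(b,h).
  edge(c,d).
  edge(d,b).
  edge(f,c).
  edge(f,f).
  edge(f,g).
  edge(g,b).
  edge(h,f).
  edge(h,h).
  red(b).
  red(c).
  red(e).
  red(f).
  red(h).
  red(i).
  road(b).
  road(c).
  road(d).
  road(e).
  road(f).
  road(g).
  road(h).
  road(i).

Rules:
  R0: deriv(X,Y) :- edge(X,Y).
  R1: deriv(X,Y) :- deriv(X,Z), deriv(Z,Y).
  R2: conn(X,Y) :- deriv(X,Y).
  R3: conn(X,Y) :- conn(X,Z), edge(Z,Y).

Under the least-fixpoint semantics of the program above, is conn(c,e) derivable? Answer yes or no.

no

round 1: derive deriv(b,f) via R0 from edge(b,f)
round 1: derive deriv(b,h) via R0 from edge(b,h)
round 1: derive deriv(c,d) via R0 from edge(c,d)
round 1: derive deriv(d,b) via R0 from edge(d,b)
round 1: derive deriv(f,c) via R0 from edge(f,c)
round 1: derive deriv(f,f) via R0 from edge(f,f)
round 1: derive deriv(f,g) via R0 from edge(f,g)
round 1: derive deriv(g,b) via R0 from edge(g,b)
round 1: derive deriv(h,f) via R0 from edge(h,f)
round 1: derive deriv(h,h) via R0 from edge(h,h)
round 2: derive deriv(b,c) via R1 from deriv(b,f), deriv(f,c)
round 2: derive deriv(b,g) via R1 from deriv(b,f), deriv(f,g)
round 2: derive deriv(c,b) via R1 from deriv(c,d), deriv(d,b)
round 2: derive deriv(d,f) via R1 from deriv(d,b), deriv(b,f)
round 2: derive deriv(d,h) via R1 from deriv(d,b), deriv(b,h)
round 2: derive deriv(f,b) via R1 from deriv(f,g), deriv(g,b)
round 2: derive deriv(f,d) via R1 from deriv(f,c), deriv(c,d)
round 2: derive deriv(g,f) via R1 from deriv(g,b), deriv(b,f)
round 2: derive deriv(g,h) via R1 from deriv(g,b), deriv(b,h)
round 2: derive deriv(h,c) via R1 from deriv(h,f), deriv(f,c)
round 2: derive deriv(h,g) via R1 from deriv(h,f), deriv(f,g)
round 2: derive conn(b,f) via R2 from deriv(b,f)
round 2: derive conn(b,h) via R2 from deriv(b,h)
round 2: derive conn(c,d) via R2 from deriv(c,d)
round 2: derive conn(d,b) via R2 from deriv(d,b)
round 2: derive conn(f,c) via R2 from deriv(f,c)
round 2: derive conn(f,f) via R2 from deriv(f,f)
round 2: derive conn(f,g) via R2 from deriv(f,g)
round 2: derive conn(g,b) via R2 from deriv(g,b)
round 2: derive conn(h,f) via R2 from deriv(h,f)
round 2: derive conn(h,h) via R2 from deriv(h,h)
round 3: derive deriv(b,b) via R1 from deriv(b,c), deriv(c,b)
round 3: derive deriv(b,d) via R1 from deriv(b,c), deriv(c,d)
round 3: derive deriv(c,c) via R1 from deriv(c,b), deriv(b,c)
round 3: derive deriv(c,f) via R1 from deriv(c,b), deriv(b,f)
round 3: derive deriv(c,g) via R1 from deriv(c,b), deriv(b,g)
round 3: derive deriv(c,h) via R1 from deriv(c,b), deriv(b,h)
round 3: derive deriv(d,c) via R1 from deriv(d,b), deriv(b,c)
round 3: derive deriv(d,d) via R1 from deriv(d,f), deriv(f,d)
round 3: derive deriv(d,g) via R1 from deriv(d,b), deriv(b,g)
round 3: derive deriv(f,h) via R1 from deriv(f,b), deriv(b,h)
round 3: derive deriv(g,c) via R1 from deriv(g,b), deriv(b,c)
round 3: derive deriv(g,d) via R1 from deriv(g,f), deriv(f,d)
round 3: derive deriv(g,g) via R1 from deriv(g,b), deriv(b,g)
round 3: derive deriv(h,b) via R1 from deriv(h,c), deriv(c,b)
round 3: derive deriv(h,d) via R1 from deriv(h,c), deriv(c,d)
round 3: derive conn(b,c) via R2 from deriv(b,c)
round 3: derive conn(b,g) via R2 from deriv(b,g)
round 3: derive conn(c,b) via R2 from deriv(c,b)
round 3: derive conn(d,f) via R2 from deriv(d,f)
round 3: derive conn(d,h) via R2 from deriv(d,h)
round 3: derive conn(f,b) via R2 from deriv(f,b)
round 3: derive conn(f,d) via R2 from deriv(f,d)
round 3: derive conn(g,f) via R2 from deriv(g,f)
round 3: derive conn(g,h) via R2 from deriv(g,h)
round 3: derive conn(h,c) via R2 from deriv(h,c)
round 3: derive conn(h,g) via R2 from deriv(h,g)
round 4: derive conn(b,b) via R2 from deriv(b,b)
round 4: derive conn(b,d) via R2 from deriv(b,d)
round 4: derive conn(c,c) via R2 from deriv(c,c)
round 4: derive conn(c,f) via R2 from deriv(c,f)
round 4: derive conn(c,g) via R2 from deriv(c,g)
round 4: derive conn(c,h) via R2 from deriv(c,h)
round 4: derive conn(d,c) via R2 from deriv(d,c)
round 4: derive conn(d,d) via R2 from deriv(d,d)
round 4: derive conn(d,g) via R2 from deriv(d,g)
round 4: derive conn(f,h) via R2 from deriv(f,h)
round 4: derive conn(g,c) via R2 from deriv(g,c)
round 4: derive conn(g,d) via R2 from deriv(g,d)
round 4: derive conn(g,g) via R2 from deriv(g,g)
round 4: derive conn(h,b) via R2 from deriv(h,b)
round 4: derive conn(h,d) via R2 from deriv(h,d)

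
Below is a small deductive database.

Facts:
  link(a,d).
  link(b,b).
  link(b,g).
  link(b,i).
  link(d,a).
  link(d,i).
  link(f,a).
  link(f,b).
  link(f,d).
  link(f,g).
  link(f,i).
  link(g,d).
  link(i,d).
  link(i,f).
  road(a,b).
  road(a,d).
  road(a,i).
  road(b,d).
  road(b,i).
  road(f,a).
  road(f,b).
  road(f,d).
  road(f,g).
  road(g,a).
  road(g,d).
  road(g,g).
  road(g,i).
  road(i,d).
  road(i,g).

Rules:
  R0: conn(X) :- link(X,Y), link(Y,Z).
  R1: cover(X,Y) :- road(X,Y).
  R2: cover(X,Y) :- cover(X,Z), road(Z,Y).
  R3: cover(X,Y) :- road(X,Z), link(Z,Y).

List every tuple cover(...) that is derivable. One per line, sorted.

cover(a,a)
cover(a,b)
cover(a,d)
cover(a,f)
cover(a,g)
cover(a,i)
cover(b,a)
cover(b,b)
cover(b,d)
cover(b,f)
cover(b,g)
cover(b,i)
cover(f,a)
cover(f,b)
cover(f,d)
cover(f,g)
cover(f,i)
cover(g,a)
cover(g,b)
cover(g,d)
cover(g,f)
cover(g,g)
cover(g,i)
cover(i,a)
cover(i,b)
cover(i,d)
cover(i,g)
cover(i,i)

round 1: derive cover(a,b) via R1 from road(a,b)
round 1: derive cover(a,d) via R1 from road(a,d)
round 1: derive cover(a,i) via R1 from road(a,i)
round 1: derive cover(b,d) via R1 from road(b,d)
round 1: derive cover(b,i) via R1 from road(b,i)
round 1: derive cover(f,a) via R1 from road(f,a)
round 1: derive cover(f,b) via R1 from road(f,b)
round 1: derive cover(f,d) via R1 from road(f,d)
round 1: derive cover(f,g) via R1 from road(f,g)
round 1: derive cover(g,a) via R1 from road(g,a)
round 1: derive cover(g,d) via R1 from road(g,d)
round 1: derive cover(g,g) via R1 from road(g,g)
round 1: derive cover(g,i) via R1 from road(g,i)
round 1: derive cover(i,d) via R1 from road(i,d)
round 1: derive cover(i,g) via R1 from road(i,g)
round 1: derive cover(a,a) via R3 from road(a,d), link(d,a)
round 1: derive cover(a,f) via R3 from road(a,i), link(i,f)
round 1: derive cover(a,g) via R3 from road(a,b), link(b,g)
round 1: derive cover(b,a) via R3 from road(b,d), link(d,a)
round 1: derive cover(b,f) via R3 from road(b,i), link(i,f)
round 1: derive cover(f,i) via R3 from road(f,b), link(b,i)
round 1: derive cover(g,f) via R3 from road(g,i), link(i,f)
round 1: derive cover(i,a) via R3 from road(i,d), link(d,a)
round 1: derive cover(i,i) via R3 from road(i,d), link(d,i)
round 2: derive cover(b,b) via R2 from cover(b,a), road(a,b)
round 2: derive cover(b,g) via R2 from cover(b,f), road(f,g)
round 2: derive cover(g,b) via R2 from cover(g,a), road(a,b)
round 2: derive cover(i,b) via R2 from cover(i,a), road(a,b)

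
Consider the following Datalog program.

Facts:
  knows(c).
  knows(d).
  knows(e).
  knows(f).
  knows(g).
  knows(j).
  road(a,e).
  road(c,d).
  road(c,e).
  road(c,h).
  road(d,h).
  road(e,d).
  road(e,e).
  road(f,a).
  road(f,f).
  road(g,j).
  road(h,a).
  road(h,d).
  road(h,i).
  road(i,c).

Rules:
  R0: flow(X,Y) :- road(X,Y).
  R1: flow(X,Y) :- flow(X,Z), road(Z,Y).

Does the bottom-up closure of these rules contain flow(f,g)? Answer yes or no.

no

round 1: derive flow(a,e) via R0 from road(a,e)
round 1: derive flow(c,d) via R0 from road(c,d)
round 1: derive flow(c,e) via R0 from road(c,e)
round 1: derive flow(c,h) via R0 from road(c,h)
round 1: derive flow(d,h) via R0 from road(d,h)
round 1: derive flow(e,d) via R0 from road(e,d)
round 1: derive flow(e,e) via R0 from road(e,e)
round 1: derive flow(f,a) via R0 from road(f,a)
round 1: derive flow(f,f) via R0 from road(f,f)
round 1: derive flow(g,j) via R0 from road(g,j)
round 1: derive flow(h,a) via R0 from road(h,a)
round 1: derive flow(h,d) via R0 from road(h,d)
round 1: derive flow(h,i) via R0 from road(h,i)
round 1: derive flow(i,c) via R0 from road(i,c)
round 2: derive flow(a,d) via R1 from flow(a,e), road(e,d)
round 2: derive flow(c,a) via R1 from flow(c,h), road(h,a)
round 2: derive flow(c,i) via R1 from flow(c,h), road(h,i)
round 2: derive flow(d,a) via R1 from flow(d,h), road(h,a)
round 2: derive flow(d,d) via R1 from flow(d,h), road(h,d)
round 2: derive flow(d,i) via R1 from flow(d,h), road(h,i)
round 2: derive flow(e,h) via R1 from flow(e,d), road(d,h)
round 2: derive flow(f,e) via R1 from flow(f,a), road(a,e)
round 2: derive flow(h,c) via R1 from flow(h,i), road(i,c)
round 2: derive flow(h,e) via R1 from flow(h,a), road(a,e)
round 2: derive flow(h,h) via R1 from flow(h,d), road(d,h)
round 2: derive flow(i,d) via R1 from flow(i,c), road(c,d)
round 2: derive flow(i,e) via R1 from flow(i,c), road(c,e)
round 2: derive flow(i,h) via R1 from flow(i,c), road(c,h)
round 3: derive flow(a,h) via R1 from flow(a,d), road(d,h)
round 3: derive flow(c,c) via R1 from flow(c,i), road(i,c)
round 3: derive flow(d,c) via R1 from flow(d,i), road(i,c)
round 3: derive flow(d,e) via R1 from flow(d,a), road(a,e)
round 3: derive flow(e,a) via R1 from flow(e,h), road(h,a)
round 3: derive flow(e,i) via R1 from flow(e,h), road(h,i)
round 3: derive flow(f,d) via R1 from flow(f,e), road(e,d)
round 3: derive flow(i,a) via R1 from flow(i,h), road(h,a)
round 3: derive flow(i,i) via R1 from flow(i,h), road(h,i)
round 4: derive flow(a,a) via R1 from flow(a,h), road(h,a)
round 4: derive flow(a,i) via R1 from flow(a,h), road(h,i)
round 4: derive flow(e,c) via R1 from flow(e,i), road(i,c)
round 4: derive flow(f,h) via R1 from flow(f,d), road(d,h)
round 5: derive flow(a,c) via R1 from flow(a,i), road(i,c)
round 5: derive flow(f,i) via R1 from flow(f,h), road(h,i)
round 6: derive flow(f,c) via R1 from flow(f,i), road(i,c)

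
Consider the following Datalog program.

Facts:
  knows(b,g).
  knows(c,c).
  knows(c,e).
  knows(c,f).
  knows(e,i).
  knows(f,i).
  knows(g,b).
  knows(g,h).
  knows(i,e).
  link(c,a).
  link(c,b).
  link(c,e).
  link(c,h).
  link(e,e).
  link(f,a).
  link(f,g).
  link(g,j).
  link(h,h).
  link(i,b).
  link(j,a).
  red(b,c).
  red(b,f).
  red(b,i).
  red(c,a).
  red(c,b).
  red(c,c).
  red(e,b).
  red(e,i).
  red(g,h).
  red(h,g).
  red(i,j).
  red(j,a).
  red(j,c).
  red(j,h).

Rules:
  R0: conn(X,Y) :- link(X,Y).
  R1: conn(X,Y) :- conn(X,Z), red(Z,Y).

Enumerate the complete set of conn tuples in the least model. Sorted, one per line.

round 1: derive conn(c,a) via R0 from link(c,a)
round 1: derive conn(c,b) via R0 from link(c,b)
round 1: derive conn(c,e) via R0 from link(c,e)
round 1: derive conn(c,h) via R0 from link(c,h)
round 1: derive conn(e,e) via R0 from link(e,e)
round 1: derive conn(f,a) via R0 from link(f,a)
round 1: derive conn(f,g) via R0 from link(f,g)
round 1: derive conn(g,j) via R0 from link(g,j)
round 1: derive conn(h,h) via R0 from link(h,h)
round 1: derive conn(i,b) via R0 from link(i,b)
round 1: derive conn(j,a) via R0 from link(j,a)
round 2: derive conn(c,c) via R1 from conn(c,b), red(b,c)
round 2: derive conn(c,f) via R1 from conn(c,b), red(b,f)
round 2: derive conn(c,g) via R1 from conn(c,h), red(h,g)
round 2: derive conn(c,i) via R1 from conn(c,b), red(b,i)
round 2: derive conn(e,b) via R1 from conn(e,e), red(e,b)
round 2: derive conn(e,i) via R1 from conn(e,e), red(e,i)
round 2: derive conn(f,h) via R1 from conn(f,g), red(g,h)
round 2: derive conn(g,a) via R1 from conn(g,j), red(j,a)
round 2: derive conn(g,c) via R1 from conn(g,j), red(j,c)
round 2: derive conn(g,h) via R1 from conn(g,j), red(j,h)
round 2: derive conn(h,g) via R1 from conn(h,h), red(h,g)
round 2: derive conn(i,c) via R1 from conn(i,b), red(b,c)
round 2: derive conn(i,f) via R1 from conn(i,b), red(b,f)
round 2: derive conn(i,i) via R1 from conn(i,b), red(b,i)
round 3: derive conn(c,j) via R1 from conn(c,i), red(i,j)
round 3: derive conn(e,c) via R1 from conn(e,b), red(b,c)
round 3: derive conn(e,f) via R1 from conn(e,b), red(b,f)
round 3: derive conn(e,j) via R1 from conn(e,i), red(i,j)
round 3: derive conn(g,b) via R1 from conn(g,c), red(c,b)
round 3: derive conn(g,g) via R1 from conn(g,h), red(h,g)
round 3: derive conn(i,a) via R1 from conn(i,c), red(c,a)
round 3: derive conn(i,j) via R1 from conn(i,i), red(i,j)
round 4: derive conn(e,a) via R1 from conn(e,c), red(c,a)
round 4: derive conn(e,h) via R1 from conn(e,j), red(j,h)
round 4: derive conn(g,f) via R1 from conn(g,b), red(b,f)
round 4: derive conn(g,i) via R1 from conn(g,b), red(b,i)
round 4: derive conn(i,h) via R1 from conn(i,j), red(j,h)
round 5: derive conn(e,g) via R1 from conn(e,h), red(h,g)
round 5: derive conn(i,g) via R1 from conn(i,h), red(h,g)

conn(c,a)
conn(c,b)
conn(c,c)
conn(c,e)
conn(c,f)
conn(c,g)
conn(c,h)
conn(c,i)
conn(c,j)
conn(e,a)
conn(e,b)
conn(e,c)
conn(e,e)
conn(e,f)
conn(e,g)
conn(e,h)
conn(e,i)
conn(e,j)
conn(f,a)
conn(f,g)
conn(f,h)
conn(g,a)
conn(g,b)
conn(g,c)
conn(g,f)
conn(g,g)
conn(g,h)
conn(g,i)
conn(g,j)
conn(h,g)
conn(h,h)
conn(i,a)
conn(i,b)
conn(i,c)
conn(i,f)
conn(i,g)
conn(i,h)
conn(i,i)
conn(i,j)
conn(j,a)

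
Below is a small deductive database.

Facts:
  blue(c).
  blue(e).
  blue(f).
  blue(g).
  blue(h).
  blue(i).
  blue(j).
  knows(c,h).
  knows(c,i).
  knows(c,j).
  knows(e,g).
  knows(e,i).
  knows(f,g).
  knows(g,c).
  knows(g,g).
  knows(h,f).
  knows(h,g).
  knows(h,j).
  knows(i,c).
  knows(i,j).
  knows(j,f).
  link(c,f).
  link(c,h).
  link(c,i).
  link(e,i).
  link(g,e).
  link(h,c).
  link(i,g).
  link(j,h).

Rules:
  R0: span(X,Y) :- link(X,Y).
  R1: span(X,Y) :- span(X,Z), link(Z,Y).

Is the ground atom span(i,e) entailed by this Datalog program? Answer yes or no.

round 1: derive span(c,f) via R0 from link(c,f)
round 1: derive span(c,h) via R0 from link(c,h)
round 1: derive span(c,i) via R0 from link(c,i)
round 1: derive span(e,i) via R0 from link(e,i)
round 1: derive span(g,e) via R0 from link(g,e)
round 1: derive span(h,c) via R0 from link(h,c)
round 1: derive span(i,g) via R0 from link(i,g)
round 1: derive span(j,h) via R0 from link(j,h)
round 2: derive span(c,c) via R1 from span(c,h), link(h,c)
round 2: derive span(c,g) via R1 from span(c,i), link(i,g)
round 2: derive span(e,g) via R1 from span(e,i), link(i,g)
round 2: derive span(g,i) via R1 from span(g,e), link(e,i)
round 2: derive span(h,f) via R1 from span(h,c), link(c,f)
round 2: derive span(h,h) via R1 from span(h,c), link(c,h)
round 2: derive span(h,i) via R1 from span(h,c), link(c,i)
round 2: derive span(i,e) via R1 from span(i,g), link(g,e)
round 2: derive span(j,c) via R1 from span(j,h), link(h,c)
round 3: derive span(c,e) via R1 from span(c,g), link(g,e)
round 3: derive span(e,e) via R1 from span(e,g), link(g,e)
round 3: derive span(g,g) via R1 from span(g,i), link(i,g)
round 3: derive span(h,g) via R1 from span(h,i), link(i,g)
round 3: derive span(i,i) via R1 from span(i,e), link(e,i)
round 3: derive span(j,f) via R1 from span(j,c), link(c,f)
round 3: derive span(j,i) via R1 from span(j,c), link(c,i)
round 4: derive span(h,e) via R1 from span(h,g), link(g,e)
round 4: derive span(j,g) via R1 from span(j,i), link(i,g)
round 5: derive span(j,e) via R1 from span(j,g), link(g,e)

yes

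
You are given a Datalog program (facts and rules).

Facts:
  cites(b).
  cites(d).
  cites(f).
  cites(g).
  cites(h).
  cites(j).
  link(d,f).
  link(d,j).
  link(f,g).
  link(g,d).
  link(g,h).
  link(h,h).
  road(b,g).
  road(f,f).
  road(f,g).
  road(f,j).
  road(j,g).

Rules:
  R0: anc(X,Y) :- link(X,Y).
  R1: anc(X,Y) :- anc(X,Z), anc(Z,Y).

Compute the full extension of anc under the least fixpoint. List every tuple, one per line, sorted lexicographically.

round 1: derive anc(d,f) via R0 from link(d,f)
round 1: derive anc(d,j) via R0 from link(d,j)
round 1: derive anc(f,g) via R0 from link(f,g)
round 1: derive anc(g,d) via R0 from link(g,d)
round 1: derive anc(g,h) via R0 from link(g,h)
round 1: derive anc(h,h) via R0 from link(h,h)
round 2: derive anc(d,g) via R1 from anc(d,f), anc(f,g)
round 2: derive anc(f,d) via R1 from anc(f,g), anc(g,d)
round 2: derive anc(f,h) via R1 from anc(f,g), anc(g,h)
round 2: derive anc(g,f) via R1 from anc(g,d), anc(d,f)
round 2: derive anc(g,j) via R1 from anc(g,d), anc(d,j)
round 3: derive anc(d,d) via R1 from anc(d,f), anc(f,d)
round 3: derive anc(d,h) via R1 from anc(d,f), anc(f,h)
round 3: derive anc(f,f) via R1 from anc(f,d), anc(d,f)
round 3: derive anc(f,j) via R1 from anc(f,d), anc(d,j)
round 3: derive anc(g,g) via R1 from anc(g,d), anc(d,g)

anc(d,d)
anc(d,f)
anc(d,g)
anc(d,h)
anc(d,j)
anc(f,d)
anc(f,f)
anc(f,g)
anc(f,h)
anc(f,j)
anc(g,d)
anc(g,f)
anc(g,g)
anc(g,h)
anc(g,j)
anc(h,h)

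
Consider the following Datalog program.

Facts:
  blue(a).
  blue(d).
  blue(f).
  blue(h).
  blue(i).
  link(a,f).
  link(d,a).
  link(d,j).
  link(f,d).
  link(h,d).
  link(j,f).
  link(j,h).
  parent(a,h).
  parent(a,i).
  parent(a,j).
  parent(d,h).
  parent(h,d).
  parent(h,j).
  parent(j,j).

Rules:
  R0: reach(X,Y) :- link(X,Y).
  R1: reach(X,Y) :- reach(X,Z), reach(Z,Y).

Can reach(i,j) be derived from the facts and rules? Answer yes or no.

round 1: derive reach(a,f) via R0 from link(a,f)
round 1: derive reach(d,a) via R0 from link(d,a)
round 1: derive reach(d,j) via R0 from link(d,j)
round 1: derive reach(f,d) via R0 from link(f,d)
round 1: derive reach(h,d) via R0 from link(h,d)
round 1: derive reach(j,f) via R0 from link(j,f)
round 1: derive reach(j,h) via R0 from link(j,h)
round 2: derive reach(a,d) via R1 from reach(a,f), reach(f,d)
round 2: derive reach(d,f) via R1 from reach(d,a), reach(a,f)
round 2: derive reach(d,h) via R1 from reach(d,j), reach(j,h)
round 2: derive reach(f,a) via R1 from reach(f,d), reach(d,a)
round 2: derive reach(f,j) via R1 from reach(f,d), reach(d,j)
round 2: derive reach(h,a) via R1 from reach(h,d), reach(d,a)
round 2: derive reach(h,j) via R1 from reach(h,d), reach(d,j)
round 2: derive reach(j,d) via R1 from reach(j,f), reach(f,d)
round 3: derive reach(a,a) via R1 from reach(a,d), reach(d,a)
round 3: derive reach(a,h) via R1 from reach(a,d), reach(d,h)
round 3: derive reach(a,j) via R1 from reach(a,d), reach(d,j)
round 3: derive reach(d,d) via R1 from reach(d,a), reach(a,d)
round 3: derive reach(f,f) via R1 from reach(f,a), reach(a,f)
round 3: derive reach(f,h) via R1 from reach(f,d), reach(d,h)
round 3: derive reach(h,f) via R1 from reach(h,a), reach(a,f)
round 3: derive reach(h,h) via R1 from reach(h,d), reach(d,h)
round 3: derive reach(j,a) via R1 from reach(j,d), reach(d,a)
round 3: derive reach(j,j) via R1 from reach(j,d), reach(d,j)

no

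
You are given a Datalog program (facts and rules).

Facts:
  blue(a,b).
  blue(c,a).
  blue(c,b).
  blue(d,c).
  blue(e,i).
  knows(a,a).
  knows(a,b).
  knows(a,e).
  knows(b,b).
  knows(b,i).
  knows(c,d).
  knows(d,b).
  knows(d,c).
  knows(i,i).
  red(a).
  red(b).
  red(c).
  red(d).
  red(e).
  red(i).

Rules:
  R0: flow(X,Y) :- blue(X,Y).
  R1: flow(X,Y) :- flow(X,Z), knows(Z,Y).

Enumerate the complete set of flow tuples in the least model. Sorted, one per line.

flow(a,b)
flow(a,i)
flow(c,a)
flow(c,b)
flow(c,e)
flow(c,i)
flow(d,b)
flow(d,c)
flow(d,d)
flow(d,i)
flow(e,i)

round 1: derive flow(a,b) via R0 from blue(a,b)
round 1: derive flow(c,a) via R0 from blue(c,a)
round 1: derive flow(c,b) via R0 from blue(c,b)
round 1: derive flow(d,c) via R0 from blue(d,c)
round 1: derive flow(e,i) via R0 from blue(e,i)
round 2: derive flow(a,i) via R1 from flow(a,b), knows(b,i)
round 2: derive flow(c,e) via R1 from flow(c,a), knows(a,e)
round 2: derive flow(c,i) via R1 from flow(c,b), knows(b,i)
round 2: derive flow(d,d) via R1 from flow(d,c), knows(c,d)
round 3: derive flow(d,b) via R1 from flow(d,d), knows(d,b)
round 4: derive flow(d,i) via R1 from flow(d,b), knows(b,i)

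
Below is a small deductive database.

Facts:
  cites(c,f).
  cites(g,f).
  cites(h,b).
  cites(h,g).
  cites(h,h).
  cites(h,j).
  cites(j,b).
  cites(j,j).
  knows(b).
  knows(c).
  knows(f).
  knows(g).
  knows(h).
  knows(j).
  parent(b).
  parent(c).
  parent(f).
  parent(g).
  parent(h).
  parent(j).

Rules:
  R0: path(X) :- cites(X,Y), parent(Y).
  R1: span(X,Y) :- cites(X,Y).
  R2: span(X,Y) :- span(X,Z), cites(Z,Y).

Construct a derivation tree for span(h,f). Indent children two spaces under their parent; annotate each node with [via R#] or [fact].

round 1: derive span(c,f) via R1 from cites(c,f)
round 1: derive span(g,f) via R1 from cites(g,f)
round 1: derive span(h,b) via R1 from cites(h,b)
round 1: derive span(h,g) via R1 from cites(h,g)
round 1: derive span(h,h) via R1 from cites(h,h)
round 1: derive span(h,j) via R1 from cites(h,j)
round 1: derive span(j,b) via R1 from cites(j,b)
round 1: derive span(j,j) via R1 from cites(j,j)
round 2: derive span(h,f) via R2 from span(h,g), cites(g,f)

span(h,f)  [via R2]
  span(h,g)  [via R1]
    cites(h,g)  [fact]
  cites(g,f)  [fact]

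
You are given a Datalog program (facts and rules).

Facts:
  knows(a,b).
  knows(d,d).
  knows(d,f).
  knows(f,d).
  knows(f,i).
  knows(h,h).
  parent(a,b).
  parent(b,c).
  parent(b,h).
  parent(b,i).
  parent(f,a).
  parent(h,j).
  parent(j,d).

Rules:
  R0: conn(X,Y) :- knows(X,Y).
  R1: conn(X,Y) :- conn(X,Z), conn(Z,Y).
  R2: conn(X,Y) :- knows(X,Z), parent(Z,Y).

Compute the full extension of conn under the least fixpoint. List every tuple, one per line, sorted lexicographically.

round 1: derive conn(a,b) via R0 from knows(a,b)
round 1: derive conn(d,d) via R0 from knows(d,d)
round 1: derive conn(d,f) via R0 from knows(d,f)
round 1: derive conn(f,d) via R0 from knows(f,d)
round 1: derive conn(f,i) via R0 from knows(f,i)
round 1: derive conn(h,h) via R0 from knows(h,h)
round 1: derive conn(a,c) via R2 from knows(a,b), parent(b,c)
round 1: derive conn(a,h) via R2 from knows(a,b), parent(b,h)
round 1: derive conn(a,i) via R2 from knows(a,b), parent(b,i)
round 1: derive conn(d,a) via R2 from knows(d,f), parent(f,a)
round 1: derive conn(h,j) via R2 from knows(h,h), parent(h,j)
round 2: derive conn(a,j) via R1 from conn(a,h), conn(h,j)
round 2: derive conn(d,b) via R1 from conn(d,a), conn(a,b)
round 2: derive conn(d,c) via R1 from conn(d,a), conn(a,c)
round 2: derive conn(d,h) via R1 from conn(d,a), conn(a,h)
round 2: derive conn(d,i) via R1 from conn(d,a), conn(a,i)
round 2: derive conn(f,a) via R1 from conn(f,d), conn(d,a)
round 2: derive conn(f,f) via R1 from conn(f,d), conn(d,f)
round 3: derive conn(d,j) via R1 from conn(d,a), conn(a,j)
round 3: derive conn(f,b) via R1 from conn(f,a), conn(a,b)
round 3: derive conn(f,c) via R1 from conn(f,a), conn(a,c)
round 3: derive conn(f,h) via R1 from conn(f,a), conn(a,h)
round 3: derive conn(f,j) via R1 from conn(f,a), conn(a,j)

conn(a,b)
conn(a,c)
conn(a,h)
conn(a,i)
conn(a,j)
conn(d,a)
conn(d,b)
conn(d,c)
conn(d,d)
conn(d,f)
conn(d,h)
conn(d,i)
conn(d,j)
conn(f,a)
conn(f,b)
conn(f,c)
conn(f,d)
conn(f,f)
conn(f,h)
conn(f,i)
conn(f,j)
conn(h,h)
conn(h,j)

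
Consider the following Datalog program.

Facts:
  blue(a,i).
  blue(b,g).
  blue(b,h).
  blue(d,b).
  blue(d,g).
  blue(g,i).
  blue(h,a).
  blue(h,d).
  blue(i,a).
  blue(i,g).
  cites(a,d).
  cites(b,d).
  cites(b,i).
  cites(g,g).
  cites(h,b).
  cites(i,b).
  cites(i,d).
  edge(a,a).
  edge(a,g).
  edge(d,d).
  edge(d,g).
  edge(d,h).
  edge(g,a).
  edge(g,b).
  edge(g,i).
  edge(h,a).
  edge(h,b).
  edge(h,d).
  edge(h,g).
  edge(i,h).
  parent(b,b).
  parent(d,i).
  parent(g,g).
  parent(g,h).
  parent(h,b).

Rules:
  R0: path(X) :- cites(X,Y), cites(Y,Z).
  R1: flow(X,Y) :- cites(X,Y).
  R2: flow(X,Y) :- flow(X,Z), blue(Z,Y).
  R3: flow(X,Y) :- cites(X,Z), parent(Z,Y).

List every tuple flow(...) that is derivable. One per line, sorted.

flow(a,a)
flow(a,b)
flow(a,d)
flow(a,g)
flow(a,h)
flow(a,i)
flow(b,a)
flow(b,b)
flow(b,d)
flow(b,g)
flow(b,h)
flow(b,i)
flow(g,a)
flow(g,b)
flow(g,d)
flow(g,g)
flow(g,h)
flow(g,i)
flow(h,a)
flow(h,b)
flow(h,d)
flow(h,g)
flow(h,h)
flow(h,i)
flow(i,a)
flow(i,b)
flow(i,d)
flow(i,g)
flow(i,h)
flow(i,i)

round 1: derive flow(a,d) via R1 from cites(a,d)
round 1: derive flow(b,d) via R1 from cites(b,d)
round 1: derive flow(b,i) via R1 from cites(b,i)
round 1: derive flow(g,g) via R1 from cites(g,g)
round 1: derive flow(h,b) via R1 from cites(h,b)
round 1: derive flow(i,b) via R1 from cites(i,b)
round 1: derive flow(i,d) via R1 from cites(i,d)
round 1: derive flow(a,i) via R3 from cites(a,d), parent(d,i)
round 1: derive flow(g,h) via R3 from cites(g,g), parent(g,h)
round 1: derive flow(i,i) via R3 from cites(i,d), parent(d,i)
round 2: derive flow(a,a) via R2 from flow(a,i), blue(i,a)
round 2: derive flow(a,b) via R2 from flow(a,d), blue(d,b)
round 2: derive flow(a,g) via R2 from flow(a,d), blue(d,g)
round 2: derive flow(b,a) via R2 from flow(b,i), blue(i,a)
round 2: derive flow(b,b) via R2 from flow(b,d), blue(d,b)
round 2: derive flow(b,g) via R2 from flow(b,d), blue(d,g)
round 2: derive flow(g,a) via R2 from flow(g,h), blue(h,a)
round 2: derive flow(g,d) via R2 from flow(g,h), blue(h,d)
round 2: derive flow(g,i) via R2 from flow(g,g), blue(g,i)
round 2: derive flow(h,g) via R2 from flow(h,b), blue(b,g)
round 2: derive flow(h,h) via R2 from flow(h,b), blue(b,h)
round 2: derive flow(i,a) via R2 from flow(i,i), blue(i,a)
round 2: derive flow(i,g) via R2 from flow(i,b), blue(b,g)
round 2: derive flow(i,h) via R2 from flow(i,b), blue(b,h)
round 3: derive flow(a,h) via R2 from flow(a,b), blue(b,h)
round 3: derive flow(b,h) via R2 from flow(b,b), blue(b,h)
round 3: derive flow(g,b) via R2 from flow(g,d), blue(d,b)
round 3: derive flow(h,a) via R2 from flow(h,h), blue(h,a)
round 3: derive flow(h,d) via R2 from flow(h,h), blue(h,d)
round 3: derive flow(h,i) via R2 from flow(h,g), blue(g,i)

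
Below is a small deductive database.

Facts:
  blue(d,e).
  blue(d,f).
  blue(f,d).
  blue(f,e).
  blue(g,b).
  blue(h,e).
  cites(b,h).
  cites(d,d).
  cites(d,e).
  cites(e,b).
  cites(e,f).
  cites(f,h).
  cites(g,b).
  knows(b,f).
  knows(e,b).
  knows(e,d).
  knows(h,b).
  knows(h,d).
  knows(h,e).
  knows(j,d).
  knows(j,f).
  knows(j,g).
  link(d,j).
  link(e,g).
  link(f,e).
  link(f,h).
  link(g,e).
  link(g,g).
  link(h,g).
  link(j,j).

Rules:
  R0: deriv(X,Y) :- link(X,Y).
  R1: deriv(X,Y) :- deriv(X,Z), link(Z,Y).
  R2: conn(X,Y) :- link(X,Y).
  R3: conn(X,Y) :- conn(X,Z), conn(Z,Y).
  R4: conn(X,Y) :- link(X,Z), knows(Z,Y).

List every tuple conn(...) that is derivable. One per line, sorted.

round 1: derive conn(d,j) via R2 from link(d,j)
round 1: derive conn(e,g) via R2 from link(e,g)
round 1: derive conn(f,e) via R2 from link(f,e)
round 1: derive conn(f,h) via R2 from link(f,h)
round 1: derive conn(g,e) via R2 from link(g,e)
round 1: derive conn(g,g) via R2 from link(g,g)
round 1: derive conn(h,g) via R2 from link(h,g)
round 1: derive conn(j,j) via R2 from link(j,j)
round 1: derive conn(d,d) via R4 from link(d,j), knows(j,d)
round 1: derive conn(d,f) via R4 from link(d,j), knows(j,f)
round 1: derive conn(d,g) via R4 from link(d,j), knows(j,g)
round 1: derive conn(f,b) via R4 from link(f,e), knows(e,b)
round 1: derive conn(f,d) via R4 from link(f,e), knows(e,d)
round 1: derive conn(g,b) via R4 from link(g,e), knows(e,b)
round 1: derive conn(g,d) via R4 from link(g,e), knows(e,d)
round 1: derive conn(j,d) via R4 from link(j,j), knows(j,d)
round 1: derive conn(j,f) via R4 from link(j,j), knows(j,f)
round 1: derive conn(j,g) via R4 from link(j,j), knows(j,g)
round 2: derive conn(d,b) via R3 from conn(d,f), conn(f,b)
round 2: derive conn(d,e) via R3 from conn(d,f), conn(f,e)
round 2: derive conn(d,h) via R3 from conn(d,f), conn(f,h)
round 2: derive conn(e,b) via R3 from conn(e,g), conn(g,b)
round 2: derive conn(e,d) via R3 from conn(e,g), conn(g,d)
round 2: derive conn(e,e) via R3 from conn(e,g), conn(g,e)
round 2: derive conn(f,f) via R3 from conn(f,d), conn(d,f)
round 2: derive conn(f,g) via R3 from conn(f,d), conn(d,g)
round 2: derive conn(f,j) via R3 from conn(f,d), conn(d,j)
round 2: derive conn(g,f) via R3 from conn(g,d), conn(d,f)
round 2: derive conn(g,j) via R3 from conn(g,d), conn(d,j)
round 2: derive conn(h,b) via R3 from conn(h,g), conn(g,b)
round 2: derive conn(h,d) via R3 from conn(h,g), conn(g,d)
round 2: derive conn(h,e) via R3 from conn(h,g), conn(g,e)
round 2: derive conn(j,b) via R3 from conn(j,f), conn(f,b)
round 2: derive conn(j,e) via R3 from conn(j,f), conn(f,e)
round 2: derive conn(j,h) via R3 from conn(j,f), conn(f,h)
round 3: derive conn(e,f) via R3 from conn(e,d), conn(d,f)
round 3: derive conn(e,h) via R3 from conn(e,d), conn(d,h)
round 3: derive conn(e,j) via R3 from conn(e,d), conn(d,j)
round 3: derive conn(g,h) via R3 from conn(g,d), conn(d,h)
round 3: derive conn(h,f) via R3 from conn(h,d), conn(d,f)
round 3: derive conn(h,h) via R3 from conn(h,d), conn(d,h)
round 3: derive conn(h,j) via R3 from conn(h,d), conn(d,j)

conn(d,b)
conn(d,d)
conn(d,e)
conn(d,f)
conn(d,g)
conn(d,h)
conn(d,j)
conn(e,b)
conn(e,d)
conn(e,e)
conn(e,f)
conn(e,g)
conn(e,h)
conn(e,j)
conn(f,b)
conn(f,d)
conn(f,e)
conn(f,f)
conn(f,g)
conn(f,h)
conn(f,j)
conn(g,b)
conn(g,d)
conn(g,e)
conn(g,f)
conn(g,g)
conn(g,h)
conn(g,j)
conn(h,b)
conn(h,d)
conn(h,e)
conn(h,f)
conn(h,g)
conn(h,h)
conn(h,j)
conn(j,b)
conn(j,d)
conn(j,e)
conn(j,f)
conn(j,g)
conn(j,h)
conn(j,j)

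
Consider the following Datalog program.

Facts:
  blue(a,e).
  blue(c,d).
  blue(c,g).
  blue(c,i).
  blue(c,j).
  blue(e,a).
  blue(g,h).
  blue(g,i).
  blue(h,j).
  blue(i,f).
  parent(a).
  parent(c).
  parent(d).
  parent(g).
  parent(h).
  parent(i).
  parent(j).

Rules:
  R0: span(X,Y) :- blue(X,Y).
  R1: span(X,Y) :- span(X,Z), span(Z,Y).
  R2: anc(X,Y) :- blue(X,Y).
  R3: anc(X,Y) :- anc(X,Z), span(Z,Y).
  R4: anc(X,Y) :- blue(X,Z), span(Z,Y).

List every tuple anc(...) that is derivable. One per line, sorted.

round 1: derive span(a,e) via R0 from blue(a,e)
round 1: derive span(c,d) via R0 from blue(c,d)
round 1: derive span(c,g) via R0 from blue(c,g)
round 1: derive span(c,i) via R0 from blue(c,i)
round 1: derive span(c,j) via R0 from blue(c,j)
round 1: derive span(e,a) via R0 from blue(e,a)
round 1: derive span(g,h) via R0 from blue(g,h)
round 1: derive span(g,i) via R0 from blue(g,i)
round 1: derive span(h,j) via R0 from blue(h,j)
round 1: derive span(i,f) via R0 from blue(i,f)
round 1: derive anc(a,e) via R2 from blue(a,e)
round 1: derive anc(c,d) via R2 from blue(c,d)
round 1: derive anc(c,g) via R2 from blue(c,g)
round 1: derive anc(c,i) via R2 from blue(c,i)
round 1: derive anc(c,j) via R2 from blue(c,j)
round 1: derive anc(e,a) via R2 from blue(e,a)
round 1: derive anc(g,h) via R2 from blue(g,h)
round 1: derive anc(g,i) via R2 from blue(g,i)
round 1: derive anc(h,j) via R2 from blue(h,j)
round 1: derive anc(i,f) via R2 from blue(i,f)
round 2: derive span(a,a) via R1 from span(a,e), span(e,a)
round 2: derive span(c,f) via R1 from span(c,i), span(i,f)
round 2: derive span(c,h) via R1 from span(c,g), span(g,h)
round 2: derive span(e,e) via R1 from span(e,a), span(a,e)
round 2: derive span(g,f) via R1 from span(g,i), span(i,f)
round 2: derive span(g,j) via R1 from span(g,h), span(h,j)
round 2: derive anc(a,a) via R3 from anc(a,e), span(e,a)
round 2: derive anc(c,f) via R3 from anc(c,i), span(i,f)
round 2: derive anc(c,h) via R3 from anc(c,g), span(g,h)
round 2: derive anc(e,e) via R3 from anc(e,a), span(a,e)
round 2: derive anc(g,f) via R3 from anc(g,i), span(i,f)
round 2: derive anc(g,j) via R3 from anc(g,h), span(h,j)

anc(a,a)
anc(a,e)
anc(c,d)
anc(c,f)
anc(c,g)
anc(c,h)
anc(c,i)
anc(c,j)
anc(e,a)
anc(e,e)
anc(g,f)
anc(g,h)
anc(g,i)
anc(g,j)
anc(h,j)
anc(i,f)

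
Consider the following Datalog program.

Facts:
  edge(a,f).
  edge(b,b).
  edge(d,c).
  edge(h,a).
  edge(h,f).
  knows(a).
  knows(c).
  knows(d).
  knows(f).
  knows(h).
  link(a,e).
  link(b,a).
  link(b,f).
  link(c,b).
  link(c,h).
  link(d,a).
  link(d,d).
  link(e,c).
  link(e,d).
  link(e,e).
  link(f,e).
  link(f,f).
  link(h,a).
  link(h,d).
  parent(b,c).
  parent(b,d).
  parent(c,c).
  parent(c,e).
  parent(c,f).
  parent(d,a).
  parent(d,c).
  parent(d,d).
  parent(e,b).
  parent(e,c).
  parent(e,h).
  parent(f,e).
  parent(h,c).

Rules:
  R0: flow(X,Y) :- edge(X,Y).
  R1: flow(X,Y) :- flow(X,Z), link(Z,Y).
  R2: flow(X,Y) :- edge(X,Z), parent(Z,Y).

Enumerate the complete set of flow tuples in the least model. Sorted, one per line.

round 1: derive flow(a,f) via R0 from edge(a,f)
round 1: derive flow(b,b) via R0 from edge(b,b)
round 1: derive flow(d,c) via R0 from edge(d,c)
round 1: derive flow(h,a) via R0 from edge(h,a)
round 1: derive flow(h,f) via R0 from edge(h,f)
round 1: derive flow(a,e) via R2 from edge(a,f), parent(f,e)
round 1: derive flow(b,c) via R2 from edge(b,b), parent(b,c)
round 1: derive flow(b,d) via R2 from edge(b,b), parent(b,d)
round 1: derive flow(d,e) via R2 from edge(d,c), parent(c,e)
round 1: derive flow(d,f) via R2 from edge(d,c), parent(c,f)
round 1: derive flow(h,e) via R2 from edge(h,f), parent(f,e)
round 2: derive flow(a,c) via R1 from flow(a,e), link(e,c)
round 2: derive flow(a,d) via R1 from flow(a,e), link(e,d)
round 2: derive flow(b,a) via R1 from flow(b,b), link(b,a)
round 2: derive flow(b,f) via R1 from flow(b,b), link(b,f)
round 2: derive flow(b,h) via R1 from flow(b,c), link(c,h)
round 2: derive flow(d,b) via R1 from flow(d,c), link(c,b)
round 2: derive flow(d,d) via R1 from flow(d,e), link(e,d)
round 2: derive flow(d,h) via R1 from flow(d,c), link(c,h)
round 2: derive flow(h,c) via R1 from flow(h,e), link(e,c)
round 2: derive flow(h,d) via R1 from flow(h,e), link(e,d)
round 3: derive flow(a,a) via R1 from flow(a,d), link(d,a)
round 3: derive flow(a,b) via R1 from flow(a,c), link(c,b)
round 3: derive flow(a,h) via R1 from flow(a,c), link(c,h)
round 3: derive flow(b,e) via R1 from flow(b,a), link(a,e)
round 3: derive flow(d,a) via R1 from flow(d,b), link(b,a)
round 3: derive flow(h,b) via R1 from flow(h,c), link(c,b)
round 3: derive flow(h,h) via R1 from flow(h,c), link(c,h)

flow(a,a)
flow(a,b)
flow(a,c)
flow(a,d)
flow(a,e)
flow(a,f)
flow(a,h)
flow(b,a)
flow(b,b)
flow(b,c)
flow(b,d)
flow(b,e)
flow(b,f)
flow(b,h)
flow(d,a)
flow(d,b)
flow(d,c)
flow(d,d)
flow(d,e)
flow(d,f)
flow(d,h)
flow(h,a)
flow(h,b)
flow(h,c)
flow(h,d)
flow(h,e)
flow(h,f)
flow(h,h)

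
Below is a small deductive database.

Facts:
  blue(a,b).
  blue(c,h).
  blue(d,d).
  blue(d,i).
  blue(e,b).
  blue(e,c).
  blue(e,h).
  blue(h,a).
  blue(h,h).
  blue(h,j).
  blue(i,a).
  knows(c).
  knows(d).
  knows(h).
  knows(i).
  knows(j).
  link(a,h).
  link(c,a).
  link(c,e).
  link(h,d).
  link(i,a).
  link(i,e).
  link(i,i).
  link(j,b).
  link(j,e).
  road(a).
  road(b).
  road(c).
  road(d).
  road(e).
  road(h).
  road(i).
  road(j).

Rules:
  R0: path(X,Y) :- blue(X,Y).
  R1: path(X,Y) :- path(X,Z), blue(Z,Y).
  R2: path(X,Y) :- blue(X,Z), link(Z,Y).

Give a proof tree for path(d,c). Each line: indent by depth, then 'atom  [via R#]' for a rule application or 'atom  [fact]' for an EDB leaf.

path(d,c)  [via R1]
  path(d,e)  [via R2]
    blue(d,i)  [fact]
    link(i,e)  [fact]
  blue(e,c)  [fact]

round 1: derive path(a,b) via R0 from blue(a,b)
round 1: derive path(c,h) via R0 from blue(c,h)
round 1: derive path(d,d) via R0 from blue(d,d)
round 1: derive path(d,i) via R0 from blue(d,i)
round 1: derive path(e,b) via R0 from blue(e,b)
round 1: derive path(e,c) via R0 from blue(e,c)
round 1: derive path(e,h) via R0 from blue(e,h)
round 1: derive path(h,a) via R0 from blue(h,a)
round 1: derive path(h,h) via R0 from blue(h,h)
round 1: derive path(h,j) via R0 from blue(h,j)
round 1: derive path(i,a) via R0 from blue(i,a)
round 1: derive path(c,d) via R2 from blue(c,h), link(h,d)
round 1: derive path(d,a) via R2 from blue(d,i), link(i,a)
round 1: derive path(d,e) via R2 from blue(d,i), link(i,e)
round 1: derive path(e,a) via R2 from blue(e,c), link(c,a)
round 1: derive path(e,d) via R2 from blue(e,h), link(h,d)
round 1: derive path(e,e) via R2 from blue(e,c), link(c,e)
round 1: derive path(h,b) via R2 from blue(h,j), link(j,b)
round 1: derive path(h,d) via R2 from blue(h,h), link(h,d)
round 1: derive path(h,e) via R2 from blue(h,j), link(j,e)
round 1: derive path(i,h) via R2 from blue(i,a), link(a,h)
round 2: derive path(c,a) via R1 from path(c,h), blue(h,a)
round 2: derive path(c,i) via R1 from path(c,d), blue(d,i)
round 2: derive path(c,j) via R1 from path(c,h), blue(h,j)
round 2: derive path(d,b) via R1 from path(d,a), blue(a,b)
round 2: derive path(d,c) via R1 from path(d,e), blue(e,c)
round 2: derive path(d,h) via R1 from path(d,e), blue(e,h)
round 2: derive path(e,i) via R1 from path(e,d), blue(d,i)
round 2: derive path(e,j) via R1 from path(e,h), blue(h,j)
round 2: derive path(h,c) via R1 from path(h,e), blue(e,c)
round 2: derive path(h,i) via R1 from path(h,d), blue(d,i)
round 2: derive path(i,b) via R1 from path(i,a), blue(a,b)
round 2: derive path(i,j) via R1 from path(i,h), blue(h,j)
round 3: derive path(c,b) via R1 from path(c,a), blue(a,b)
round 3: derive path(d,j) via R1 from path(d,h), blue(h,j)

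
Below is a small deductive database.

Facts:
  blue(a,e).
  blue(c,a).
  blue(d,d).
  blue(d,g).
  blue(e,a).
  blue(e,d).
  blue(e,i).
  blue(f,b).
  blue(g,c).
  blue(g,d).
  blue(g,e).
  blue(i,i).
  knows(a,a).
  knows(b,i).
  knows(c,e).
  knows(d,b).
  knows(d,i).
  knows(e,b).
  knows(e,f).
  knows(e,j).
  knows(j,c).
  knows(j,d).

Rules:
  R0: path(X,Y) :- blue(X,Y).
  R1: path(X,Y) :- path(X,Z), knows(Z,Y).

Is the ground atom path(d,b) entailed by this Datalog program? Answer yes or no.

yes

round 1: derive path(a,e) via R0 from blue(a,e)
round 1: derive path(c,a) via R0 from blue(c,a)
round 1: derive path(d,d) via R0 from blue(d,d)
round 1: derive path(d,g) via R0 from blue(d,g)
round 1: derive path(e,a) via R0 from blue(e,a)
round 1: derive path(e,d) via R0 from blue(e,d)
round 1: derive path(e,i) via R0 from blue(e,i)
round 1: derive path(f,b) via R0 from blue(f,b)
round 1: derive path(g,c) via R0 from blue(g,c)
round 1: derive path(g,d) via R0 from blue(g,d)
round 1: derive path(g,e) via R0 from blue(g,e)
round 1: derive path(i,i) via R0 from blue(i,i)
round 2: derive path(a,b) via R1 from path(a,e), knows(e,b)
round 2: derive path(a,f) via R1 from path(a,e), knows(e,f)
round 2: derive path(a,j) via R1 from path(a,e), knows(e,j)
round 2: derive path(d,b) via R1 from path(d,d), knows(d,b)
round 2: derive path(d,i) via R1 from path(d,d), knows(d,i)
round 2: derive path(e,b) via R1 from path(e,d), knows(d,b)
round 2: derive path(f,i) via R1 from path(f,b), knows(b,i)
round 2: derive path(g,b) via R1 from path(g,d), knows(d,b)
round 2: derive path(g,f) via R1 from path(g,e), knows(e,f)
round 2: derive path(g,i) via R1 from path(g,d), knows(d,i)
round 2: derive path(g,j) via R1 from path(g,e), knows(e,j)
round 3: derive path(a,c) via R1 from path(a,j), knows(j,c)
round 3: derive path(a,d) via R1 from path(a,j), knows(j,d)
round 3: derive path(a,i) via R1 from path(a,b), knows(b,i)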